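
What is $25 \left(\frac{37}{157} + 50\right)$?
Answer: $\frac{197175}{157} \approx 1255.9$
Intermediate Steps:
$25 \left(\frac{37}{157} + 50\right) = 25 \cdot \frac{7887}{157} = \frac{197175}{157}$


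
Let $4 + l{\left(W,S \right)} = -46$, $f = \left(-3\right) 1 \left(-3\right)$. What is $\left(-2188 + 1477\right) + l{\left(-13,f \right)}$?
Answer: $-761$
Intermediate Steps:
$f = 9$ ($f = \left(-3\right) \left(-3\right) = 9$)
$l{\left(W,S \right)} = -50$ ($l{\left(W,S \right)} = -4 - 46 = -50$)
$\left(-2188 + 1477\right) + l{\left(-13,f \right)} = \left(-2188 + 1477\right) - 50 = -711 - 50 = -761$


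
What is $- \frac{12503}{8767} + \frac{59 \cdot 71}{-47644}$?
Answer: $- \frac{632417895}{417694948} \approx -1.5141$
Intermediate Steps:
$- \frac{12503}{8767} + \frac{59 \cdot 71}{-47644} = \left(-12503\right) \frac{1}{8767} + 4189 \left(- \frac{1}{47644}\right) = - \frac{12503}{8767} - \frac{4189}{47644} = - \frac{632417895}{417694948}$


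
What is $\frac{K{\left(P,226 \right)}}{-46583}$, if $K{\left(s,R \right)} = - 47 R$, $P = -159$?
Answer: $\frac{10622}{46583} \approx 0.22802$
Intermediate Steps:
$\frac{K{\left(P,226 \right)}}{-46583} = \frac{\left(-47\right) 226}{-46583} = \left(-10622\right) \left(- \frac{1}{46583}\right) = \frac{10622}{46583}$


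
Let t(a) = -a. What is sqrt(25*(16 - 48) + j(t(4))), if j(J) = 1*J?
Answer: 2*I*sqrt(201) ≈ 28.355*I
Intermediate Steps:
j(J) = J
sqrt(25*(16 - 48) + j(t(4))) = sqrt(25*(16 - 48) - 1*4) = sqrt(25*(-32) - 4) = sqrt(-800 - 4) = sqrt(-804) = 2*I*sqrt(201)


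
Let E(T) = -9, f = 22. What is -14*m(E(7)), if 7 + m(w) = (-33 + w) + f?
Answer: 378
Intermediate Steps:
m(w) = -18 + w (m(w) = -7 + ((-33 + w) + 22) = -7 + (-11 + w) = -18 + w)
-14*m(E(7)) = -14*(-18 - 9) = -14*(-27) = 378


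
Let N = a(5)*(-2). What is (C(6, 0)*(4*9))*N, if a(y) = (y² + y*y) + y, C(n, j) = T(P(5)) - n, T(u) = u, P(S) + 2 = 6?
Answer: 7920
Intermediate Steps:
P(S) = 4 (P(S) = -2 + 6 = 4)
C(n, j) = 4 - n
a(y) = y + 2*y² (a(y) = (y² + y²) + y = 2*y² + y = y + 2*y²)
N = -110 (N = (5*(1 + 2*5))*(-2) = (5*(1 + 10))*(-2) = (5*11)*(-2) = 55*(-2) = -110)
(C(6, 0)*(4*9))*N = ((4 - 1*6)*(4*9))*(-110) = ((4 - 6)*36)*(-110) = -2*36*(-110) = -72*(-110) = 7920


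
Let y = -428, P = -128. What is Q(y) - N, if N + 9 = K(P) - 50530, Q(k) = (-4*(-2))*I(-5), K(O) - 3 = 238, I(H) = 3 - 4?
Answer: 50290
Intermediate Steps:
I(H) = -1
K(O) = 241 (K(O) = 3 + 238 = 241)
Q(k) = -8 (Q(k) = -4*(-2)*(-1) = 8*(-1) = -8)
N = -50298 (N = -9 + (241 - 50530) = -9 - 50289 = -50298)
Q(y) - N = -8 - 1*(-50298) = -8 + 50298 = 50290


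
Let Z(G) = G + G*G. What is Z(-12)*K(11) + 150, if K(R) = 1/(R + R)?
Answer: 156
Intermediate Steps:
K(R) = 1/(2*R)
Z(G) = G + G²
Z(-12)*K(11) + 150 = (-12*(1 - 12))*((½)/11) + 150 = (-12*(-11))*((½)*(1/11)) + 150 = 132*(1/22) + 150 = 6 + 150 = 156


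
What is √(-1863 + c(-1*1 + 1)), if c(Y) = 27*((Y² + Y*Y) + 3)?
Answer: 9*I*√22 ≈ 42.214*I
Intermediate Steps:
c(Y) = 81 + 54*Y² (c(Y) = 27*((Y² + Y²) + 3) = 27*(2*Y² + 3) = 27*(3 + 2*Y²) = 81 + 54*Y²)
√(-1863 + c(-1*1 + 1)) = √(-1863 + (81 + 54*(-1*1 + 1)²)) = √(-1863 + (81 + 54*(-1 + 1)²)) = √(-1863 + (81 + 54*0²)) = √(-1863 + (81 + 54*0)) = √(-1863 + (81 + 0)) = √(-1863 + 81) = √(-1782) = 9*I*√22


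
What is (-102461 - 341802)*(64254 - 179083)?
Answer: 51014276027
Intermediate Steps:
(-102461 - 341802)*(64254 - 179083) = -444263*(-114829) = 51014276027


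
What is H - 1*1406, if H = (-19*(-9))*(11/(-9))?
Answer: -1615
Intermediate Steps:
H = -209 (H = 171*(11*(-⅑)) = 171*(-11/9) = -209)
H - 1*1406 = -209 - 1*1406 = -209 - 1406 = -1615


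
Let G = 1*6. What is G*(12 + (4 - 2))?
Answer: 84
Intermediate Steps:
G = 6
G*(12 + (4 - 2)) = 6*(12 + (4 - 2)) = 6*(12 + 2) = 6*14 = 84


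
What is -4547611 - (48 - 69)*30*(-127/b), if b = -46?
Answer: -104555048/23 ≈ -4.5459e+6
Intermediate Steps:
-4547611 - (48 - 69)*30*(-127/b) = -4547611 - (48 - 69)*30*(-127/(-46)) = -4547611 - (-21*30)*(-127*(-1/46)) = -4547611 - (-630)*127/46 = -4547611 - 1*(-40005/23) = -4547611 + 40005/23 = -104555048/23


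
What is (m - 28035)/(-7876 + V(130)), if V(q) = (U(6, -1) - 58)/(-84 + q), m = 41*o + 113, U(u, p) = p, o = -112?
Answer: 498548/120785 ≈ 4.1276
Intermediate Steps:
m = -4479 (m = 41*(-112) + 113 = -4592 + 113 = -4479)
V(q) = -59/(-84 + q) (V(q) = (-1 - 58)/(-84 + q) = -59/(-84 + q))
(m - 28035)/(-7876 + V(130)) = (-4479 - 28035)/(-7876 - 59/(-84 + 130)) = -32514/(-7876 - 59/46) = -32514/(-362355/46) = -32514*(-46/362355) = 498548/120785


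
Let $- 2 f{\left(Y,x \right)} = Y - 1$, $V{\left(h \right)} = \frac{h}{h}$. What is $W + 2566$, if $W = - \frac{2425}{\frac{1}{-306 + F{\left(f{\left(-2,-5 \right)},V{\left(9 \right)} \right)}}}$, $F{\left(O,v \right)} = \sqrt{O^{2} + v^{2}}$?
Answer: $744616 - \frac{2425 \sqrt{13}}{2} \approx 7.4024 \cdot 10^{5}$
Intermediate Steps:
$V{\left(h \right)} = 1$
$f{\left(Y,x \right)} = \frac{1}{2} - \frac{Y}{2}$ ($f{\left(Y,x \right)} = - \frac{Y - 1}{2} = - \frac{-1 + Y}{2} = \frac{1}{2} - \frac{Y}{2}$)
$W = 742050 - \frac{2425 \sqrt{13}}{2}$ ($W = - \frac{2425}{\frac{1}{-306 + \sqrt{\left(\frac{1}{2} - -1\right)^{2} + 1^{2}}}} = - \frac{2425}{\frac{1}{-306 + \sqrt{\left(\frac{1}{2} + 1\right)^{2} + 1}}} = - \frac{2425}{\frac{1}{-306 + \sqrt{\left(\frac{3}{2}\right)^{2} + 1}}} = - \frac{2425}{\frac{1}{-306 + \sqrt{\frac{9}{4} + 1}}} = - \frac{2425}{\frac{1}{-306 + \sqrt{\frac{13}{4}}}} = - \frac{2425}{\frac{1}{-306 + \frac{\sqrt{13}}{2}}} = - 2425 \left(-306 + \frac{\sqrt{13}}{2}\right) = 742050 - \frac{2425 \sqrt{13}}{2} \approx 7.3768 \cdot 10^{5}$)
$W + 2566 = \left(742050 - \frac{2425 \sqrt{13}}{2}\right) + 2566 = 744616 - \frac{2425 \sqrt{13}}{2}$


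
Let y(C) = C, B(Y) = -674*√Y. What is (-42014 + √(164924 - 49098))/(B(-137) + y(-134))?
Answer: (42014 - √115826)/(134 + 674*I*√137) ≈ 0.089702 - 5.281*I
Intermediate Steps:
(-42014 + √(164924 - 49098))/(B(-137) + y(-134)) = (-42014 + √(164924 - 49098))/(-674*I*√137 - 134) = (-42014 + √115826)/(-674*I*√137 - 134) = (-42014 + √115826)/(-134 - 674*I*√137)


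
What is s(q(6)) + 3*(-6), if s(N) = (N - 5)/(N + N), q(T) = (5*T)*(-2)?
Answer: -419/24 ≈ -17.458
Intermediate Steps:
q(T) = -10*T
s(N) = (-5 + N)/(2*N) (s(N) = (-5 + N)/((2*N)) = (-5 + N)*(1/(2*N)) = (-5 + N)/(2*N))
s(q(6)) + 3*(-6) = (-5 - 10*6)/(2*((-10*6))) + 3*(-6) = (1/2)*(-5 - 60)/(-60) - 18 = (1/2)*(-1/60)*(-65) - 18 = 13/24 - 18 = -419/24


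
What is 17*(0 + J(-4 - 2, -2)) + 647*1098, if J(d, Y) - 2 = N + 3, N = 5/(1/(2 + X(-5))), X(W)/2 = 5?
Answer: 711511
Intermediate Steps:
X(W) = 10 (X(W) = 2*5 = 10)
N = 60 (N = 5/(1/(2 + 10)) = 5/(1/12) = 5*12 = 60)
J(d, Y) = 65 (J(d, Y) = 2 + (60 + 3) = 2 + 63 = 65)
17*(0 + J(-4 - 2, -2)) + 647*1098 = 17*(0 + 65) + 647*1098 = 17*65 + 710406 = 1105 + 710406 = 711511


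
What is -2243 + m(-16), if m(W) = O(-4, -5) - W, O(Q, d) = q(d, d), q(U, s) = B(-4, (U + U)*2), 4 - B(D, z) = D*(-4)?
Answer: -2239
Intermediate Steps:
B(D, z) = 4 + 4*D (B(D, z) = 4 - D*(-4) = 4 - (-4)*D = 4 + 4*D)
q(U, s) = -12 (q(U, s) = 4 + 4*(-4) = 4 - 16 = -12)
O(Q, d) = -12
m(W) = -12 - W
-2243 + m(-16) = -2243 + (-12 - 1*(-16)) = -2243 + (-12 + 16) = -2243 + 4 = -2239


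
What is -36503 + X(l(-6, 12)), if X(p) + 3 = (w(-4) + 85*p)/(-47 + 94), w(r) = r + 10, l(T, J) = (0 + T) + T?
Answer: -1716796/47 ≈ -36528.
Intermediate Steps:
l(T, J) = 2*T (l(T, J) = T + T = 2*T)
w(r) = 10 + r
X(p) = -135/47 + 85*p/47 (X(p) = -3 + ((10 - 4) + 85*p)/(-47 + 94) = -3 + (6 + 85*p)/47 = -3 + (6 + 85*p)*(1/47) = -3 + (6/47 + 85*p/47) = -135/47 + 85*p/47)
-36503 + X(l(-6, 12)) = -36503 + (-135/47 + 85*(2*(-6))/47) = -36503 + (-135/47 + (85/47)*(-12)) = -36503 + (-135/47 - 1020/47) = -36503 - 1155/47 = -1716796/47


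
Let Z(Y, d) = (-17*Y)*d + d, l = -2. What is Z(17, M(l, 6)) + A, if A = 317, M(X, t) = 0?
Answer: 317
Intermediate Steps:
Z(Y, d) = d - 17*Y*d (Z(Y, d) = -17*Y*d + d = d - 17*Y*d)
Z(17, M(l, 6)) + A = 0*(1 - 17*17) + 317 = 0*(1 - 289) + 317 = 0*(-288) + 317 = 0 + 317 = 317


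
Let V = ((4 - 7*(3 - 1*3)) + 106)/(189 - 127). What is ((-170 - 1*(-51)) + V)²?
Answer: 13205956/961 ≈ 13742.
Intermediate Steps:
V = 55/31 (V = ((4 - 7*(3 - 3)) + 106)/62 = ((4 - 7*0) + 106)*(1/62) = ((4 + 0) + 106)*(1/62) = (4 + 106)*(1/62) = 110*(1/62) = 55/31 ≈ 1.7742)
((-170 - 1*(-51)) + V)² = ((-170 - 1*(-51)) + 55/31)² = ((-170 + 51) + 55/31)² = (-119 + 55/31)² = (-3634/31)² = 13205956/961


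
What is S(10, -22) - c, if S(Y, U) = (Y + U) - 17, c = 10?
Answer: -39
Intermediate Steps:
S(Y, U) = -17 + U + Y (S(Y, U) = (U + Y) - 17 = -17 + U + Y)
S(10, -22) - c = (-17 - 22 + 10) - 1*10 = -29 - 10 = -39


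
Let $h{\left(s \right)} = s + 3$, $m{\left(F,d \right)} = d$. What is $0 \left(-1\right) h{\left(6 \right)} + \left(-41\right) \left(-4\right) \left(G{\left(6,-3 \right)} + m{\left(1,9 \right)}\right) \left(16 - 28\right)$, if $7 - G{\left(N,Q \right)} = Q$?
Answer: $-37392$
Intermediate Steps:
$h{\left(s \right)} = 3 + s$
$G{\left(N,Q \right)} = 7 - Q$
$0 \left(-1\right) h{\left(6 \right)} + \left(-41\right) \left(-4\right) \left(G{\left(6,-3 \right)} + m{\left(1,9 \right)}\right) \left(16 - 28\right) = 0 \left(-1\right) \left(3 + 6\right) + \left(-41\right) \left(-4\right) \left(\left(7 - -3\right) + 9\right) \left(16 - 28\right) = 0 \cdot 9 + 164 \left(\left(7 + 3\right) + 9\right) \left(-12\right) = 0 + 164 \left(10 + 9\right) \left(-12\right) = 0 + 164 \cdot 19 \left(-12\right) = 0 + 164 \left(-228\right) = 0 - 37392 = -37392$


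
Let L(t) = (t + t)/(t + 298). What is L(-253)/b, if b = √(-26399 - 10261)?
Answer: 253*I*√9165/412425 ≈ 0.058728*I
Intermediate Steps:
L(t) = 2*t/(298 + t) (L(t) = (2*t)/(298 + t) = 2*t/(298 + t))
b = 2*I*√9165 (b = √(-36660) = 2*I*√9165 ≈ 191.47*I)
L(-253)/b = (2*(-253)/(298 - 253))/((2*I*√9165)) = (2*(-253)/45)*(-I*√9165/18330) = (2*(-253)*(1/45))*(-I*√9165/18330) = -(-253)*I*√9165/412425 = 253*I*√9165/412425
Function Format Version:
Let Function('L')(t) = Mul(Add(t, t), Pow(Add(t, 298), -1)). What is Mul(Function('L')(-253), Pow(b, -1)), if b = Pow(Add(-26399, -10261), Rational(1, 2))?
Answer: Mul(Rational(253, 412425), I, Pow(9165, Rational(1, 2))) ≈ Mul(0.058728, I)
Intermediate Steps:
Function('L')(t) = Mul(2, t, Pow(Add(298, t), -1)) (Function('L')(t) = Mul(Mul(2, t), Pow(Add(298, t), -1)) = Mul(2, t, Pow(Add(298, t), -1)))
b = Mul(2, I, Pow(9165, Rational(1, 2))) (b = Pow(-36660, Rational(1, 2)) = Mul(2, I, Pow(9165, Rational(1, 2))) ≈ Mul(191.47, I))
Mul(Function('L')(-253), Pow(b, -1)) = Mul(Mul(2, -253, Pow(Add(298, -253), -1)), Pow(Mul(2, I, Pow(9165, Rational(1, 2))), -1)) = Mul(Mul(2, -253, Pow(45, -1)), Mul(Rational(-1, 18330), I, Pow(9165, Rational(1, 2)))) = Mul(Mul(2, -253, Rational(1, 45)), Mul(Rational(-1, 18330), I, Pow(9165, Rational(1, 2)))) = Mul(Rational(-506, 45), Mul(Rational(-1, 18330), I, Pow(9165, Rational(1, 2)))) = Mul(Rational(253, 412425), I, Pow(9165, Rational(1, 2)))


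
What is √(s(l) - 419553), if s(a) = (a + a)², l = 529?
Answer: √699811 ≈ 836.55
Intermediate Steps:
s(a) = 4*a² (s(a) = (2*a)² = 4*a²)
√(s(l) - 419553) = √(4*529² - 419553) = √(4*279841 - 419553) = √(1119364 - 419553) = √699811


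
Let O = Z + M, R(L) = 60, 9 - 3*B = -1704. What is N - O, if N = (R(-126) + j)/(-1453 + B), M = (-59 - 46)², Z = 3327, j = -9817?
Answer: -12648707/882 ≈ -14341.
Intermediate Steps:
B = 571 (B = 3 - ⅓*(-1704) = 3 + 568 = 571)
M = 11025 (M = (-105)² = 11025)
N = 9757/882 (N = (60 - 9817)/(-1453 + 571) = -9757/(-882) = -9757*(-1/882) = 9757/882 ≈ 11.062)
O = 14352 (O = 3327 + 11025 = 14352)
N - O = 9757/882 - 1*14352 = 9757/882 - 14352 = -12648707/882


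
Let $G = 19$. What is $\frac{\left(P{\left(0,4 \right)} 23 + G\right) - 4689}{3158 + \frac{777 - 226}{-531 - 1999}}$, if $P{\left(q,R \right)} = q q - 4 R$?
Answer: $- \frac{12746140}{7989189} \approx -1.5954$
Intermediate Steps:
$P{\left(q,R \right)} = q^{2} - 4 R$
$\frac{\left(P{\left(0,4 \right)} 23 + G\right) - 4689}{3158 + \frac{777 - 226}{-531 - 1999}} = \frac{\left(\left(0^{2} - 16\right) 23 + 19\right) - 4689}{3158 + \frac{777 - 226}{-531 - 1999}} = \frac{\left(\left(0 - 16\right) 23 + 19\right) - 4689}{3158 + \frac{551}{-2530}} = \frac{\left(\left(-16\right) 23 + 19\right) - 4689}{3158 + 551 \left(- \frac{1}{2530}\right)} = \frac{\left(-368 + 19\right) - 4689}{3158 - \frac{551}{2530}} = \frac{-349 - 4689}{\frac{7989189}{2530}} = \left(-5038\right) \frac{2530}{7989189} = - \frac{12746140}{7989189}$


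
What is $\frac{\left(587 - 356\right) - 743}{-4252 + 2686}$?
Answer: $\frac{256}{783} \approx 0.32695$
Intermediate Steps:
$\frac{\left(587 - 356\right) - 743}{-4252 + 2686} = \frac{231 - 743}{-1566} = \left(231 - 743\right) \left(- \frac{1}{1566}\right) = \left(-512\right) \left(- \frac{1}{1566}\right) = \frac{256}{783}$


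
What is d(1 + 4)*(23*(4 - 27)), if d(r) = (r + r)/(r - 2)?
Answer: -5290/3 ≈ -1763.3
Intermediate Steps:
d(r) = 2*r/(-2 + r) (d(r) = (2*r)/(-2 + r) = 2*r/(-2 + r))
d(1 + 4)*(23*(4 - 27)) = (2*(1 + 4)/(-2 + (1 + 4)))*(23*(4 - 27)) = (2*5/(-2 + 5))*(23*(-23)) = (2*5/3)*(-529) = (2*5*(⅓))*(-529) = (10/3)*(-529) = -5290/3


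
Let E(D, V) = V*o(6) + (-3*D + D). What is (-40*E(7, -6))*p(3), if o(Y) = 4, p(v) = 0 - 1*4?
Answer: -6080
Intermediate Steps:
p(v) = -4 (p(v) = 0 - 4 = -4)
E(D, V) = -2*D + 4*V (E(D, V) = V*4 + (-3*D + D) = 4*V - 2*D = -2*D + 4*V)
(-40*E(7, -6))*p(3) = -40*(-2*7 + 4*(-6))*(-4) = -40*(-14 - 24)*(-4) = -40*(-38)*(-4) = 1520*(-4) = -6080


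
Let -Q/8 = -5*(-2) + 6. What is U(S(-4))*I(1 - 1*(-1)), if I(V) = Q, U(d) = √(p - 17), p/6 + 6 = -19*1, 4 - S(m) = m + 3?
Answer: -128*I*√167 ≈ -1654.1*I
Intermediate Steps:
S(m) = 1 - m (S(m) = 4 - (m + 3) = 4 - (3 + m) = 4 + (-3 - m) = 1 - m)
p = -150 (p = -36 + 6*(-19*1) = -36 + 6*(-19) = -36 - 114 = -150)
Q = -128 (Q = -8*(-5*(-2) + 6) = -8*(10 + 6) = -8*16 = -128)
U(d) = I*√167 (U(d) = √(-150 - 17) = √(-167) = I*√167)
I(V) = -128
U(S(-4))*I(1 - 1*(-1)) = (I*√167)*(-128) = -128*I*√167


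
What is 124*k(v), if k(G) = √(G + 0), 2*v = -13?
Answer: 62*I*√26 ≈ 316.14*I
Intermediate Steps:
v = -13/2 (v = (½)*(-13) = -13/2 ≈ -6.5000)
k(G) = √G
124*k(v) = 124*√(-13/2) = 124*(I*√26/2) = 62*I*√26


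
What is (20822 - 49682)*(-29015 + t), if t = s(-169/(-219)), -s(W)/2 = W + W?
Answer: 61134724820/73 ≈ 8.3746e+8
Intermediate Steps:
s(W) = -4*W (s(W) = -2*(W + W) = -4*W)
t = -676/219 (t = -(-676)/(-219) = -(-676)*(-1)/219 = -4*169/219 = -676/219 ≈ -3.0868)
(20822 - 49682)*(-29015 + t) = (20822 - 49682)*(-29015 - 676/219) = -28860*(-6354961/219) = 61134724820/73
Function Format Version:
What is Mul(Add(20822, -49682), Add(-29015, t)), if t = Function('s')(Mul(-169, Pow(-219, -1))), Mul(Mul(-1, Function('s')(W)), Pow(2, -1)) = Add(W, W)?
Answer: Rational(61134724820, 73) ≈ 8.3746e+8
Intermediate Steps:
Function('s')(W) = Mul(-4, W) (Function('s')(W) = Mul(-2, Add(W, W)) = Mul(-2, Mul(2, W)) = Mul(-4, W))
t = Rational(-676, 219) (t = Mul(-4, Mul(-169, Pow(-219, -1))) = Mul(-4, Mul(-169, Rational(-1, 219))) = Mul(-4, Rational(169, 219)) = Rational(-676, 219) ≈ -3.0868)
Mul(Add(20822, -49682), Add(-29015, t)) = Mul(Add(20822, -49682), Add(-29015, Rational(-676, 219))) = Mul(-28860, Rational(-6354961, 219)) = Rational(61134724820, 73)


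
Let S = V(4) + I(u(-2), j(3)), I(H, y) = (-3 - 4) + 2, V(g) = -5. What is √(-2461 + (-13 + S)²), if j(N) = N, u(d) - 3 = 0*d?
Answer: 2*I*√483 ≈ 43.955*I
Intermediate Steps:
u(d) = 3 (u(d) = 3 + 0*d = 3 + 0 = 3)
I(H, y) = -5 (I(H, y) = -7 + 2 = -5)
S = -10 (S = -5 - 5 = -10)
√(-2461 + (-13 + S)²) = √(-2461 + (-13 - 10)²) = √(-2461 + (-23)²) = √(-2461 + 529) = √(-1932) = 2*I*√483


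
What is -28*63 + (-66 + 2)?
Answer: -1828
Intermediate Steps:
-28*63 + (-66 + 2) = -1764 - 64 = -1828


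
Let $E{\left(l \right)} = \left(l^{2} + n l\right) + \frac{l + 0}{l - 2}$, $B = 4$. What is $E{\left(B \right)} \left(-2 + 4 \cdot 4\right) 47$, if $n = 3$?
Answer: $19740$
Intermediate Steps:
$E{\left(l \right)} = l^{2} + 3 l + \frac{l}{-2 + l}$ ($E{\left(l \right)} = \left(l^{2} + 3 l\right) + \frac{l + 0}{l - 2} = \left(l^{2} + 3 l\right) + \frac{l}{-2 + l} = l^{2} + 3 l + \frac{l}{-2 + l}$)
$E{\left(B \right)} \left(-2 + 4 \cdot 4\right) 47 = \frac{4 \left(-5 + 4 + 4^{2}\right)}{-2 + 4} \left(-2 + 4 \cdot 4\right) 47 = \frac{4 \left(-5 + 4 + 16\right)}{2} \left(-2 + 16\right) 47 = 4 \cdot \frac{1}{2} \cdot 15 \cdot 14 \cdot 47 = 30 \cdot 14 \cdot 47 = 420 \cdot 47 = 19740$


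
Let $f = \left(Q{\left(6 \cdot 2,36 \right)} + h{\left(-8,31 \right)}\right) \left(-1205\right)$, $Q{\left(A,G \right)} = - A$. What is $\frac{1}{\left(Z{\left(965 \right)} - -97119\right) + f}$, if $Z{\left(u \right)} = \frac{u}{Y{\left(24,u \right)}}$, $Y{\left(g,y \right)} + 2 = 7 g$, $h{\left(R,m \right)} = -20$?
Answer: $\frac{166}{22523679} \approx 7.37 \cdot 10^{-6}$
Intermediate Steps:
$Y{\left(g,y \right)} = -2 + 7 g$
$Z{\left(u \right)} = \frac{u}{166}$ ($Z{\left(u \right)} = \frac{u}{-2 + 7 \cdot 24} = \frac{u}{-2 + 168} = \frac{u}{166}$)
$f = 38560$ ($f = \left(- 6 \cdot 2 - 20\right) \left(-1205\right) = \left(\left(-1\right) 12 - 20\right) \left(-1205\right) = \left(-12 - 20\right) \left(-1205\right) = \left(-32\right) \left(-1205\right) = 38560$)
$\frac{1}{\left(Z{\left(965 \right)} - -97119\right) + f} = \frac{1}{\left(\frac{1}{166} \cdot 965 - -97119\right) + 38560} = \frac{1}{\left(\frac{965}{166} + 97119\right) + 38560} = \frac{1}{\frac{16122719}{166} + 38560} = \frac{1}{\frac{22523679}{166}} = \frac{166}{22523679}$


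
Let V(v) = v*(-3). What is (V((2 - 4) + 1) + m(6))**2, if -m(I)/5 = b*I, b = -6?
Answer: 33489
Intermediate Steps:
V(v) = -3*v
m(I) = 30*I (m(I) = -(-30)*I = 30*I)
(V((2 - 4) + 1) + m(6))**2 = (-3*((2 - 4) + 1) + 30*6)**2 = (-3*(-2 + 1) + 180)**2 = (-3*(-1) + 180)**2 = (3 + 180)**2 = 183**2 = 33489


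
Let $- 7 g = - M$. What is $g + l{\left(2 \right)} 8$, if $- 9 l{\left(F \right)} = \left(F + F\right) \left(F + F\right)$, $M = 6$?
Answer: $- \frac{842}{63} \approx -13.365$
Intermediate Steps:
$l{\left(F \right)} = - \frac{4 F^{2}}{9}$ ($l{\left(F \right)} = - \frac{\left(F + F\right) \left(F + F\right)}{9} = - \frac{2 F 2 F}{9} = - \frac{4 F^{2}}{9}$)
$g = \frac{6}{7}$ ($g = - \frac{\left(-1\right) 6}{7} = \left(- \frac{1}{7}\right) \left(-6\right) = \frac{6}{7} \approx 0.85714$)
$g + l{\left(2 \right)} 8 = \frac{6}{7} + - \frac{4 \cdot 2^{2}}{9} \cdot 8 = \frac{6}{7} + \left(- \frac{4}{9}\right) 4 \cdot 8 = \frac{6}{7} - \frac{128}{9} = - \frac{842}{63}$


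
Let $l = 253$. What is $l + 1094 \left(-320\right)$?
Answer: $-349827$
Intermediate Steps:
$l + 1094 \left(-320\right) = 253 + 1094 \left(-320\right) = 253 - 350080 = -349827$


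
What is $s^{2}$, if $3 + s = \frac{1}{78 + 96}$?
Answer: $\frac{271441}{30276} \approx 8.9655$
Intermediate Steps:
$s = - \frac{521}{174}$ ($s = -3 + \frac{1}{78 + 96} = -3 + \frac{1}{174} = - \frac{521}{174} \approx -2.9943$)
$s^{2} = \left(- \frac{521}{174}\right)^{2} = \frac{271441}{30276}$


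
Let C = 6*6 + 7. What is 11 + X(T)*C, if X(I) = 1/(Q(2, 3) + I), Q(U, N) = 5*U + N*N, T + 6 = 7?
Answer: 263/20 ≈ 13.150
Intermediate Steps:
T = 1 (T = -6 + 7 = 1)
Q(U, N) = N² + 5*U (Q(U, N) = 5*U + N² = N² + 5*U)
X(I) = 1/(19 + I) (X(I) = 1/((3² + 5*2) + I) = 1/((9 + 10) + I) = 1/(19 + I))
C = 43 (C = 36 + 7 = 43)
11 + X(T)*C = 11 + 43/(19 + 1) = 11 + 43/20 = 263/20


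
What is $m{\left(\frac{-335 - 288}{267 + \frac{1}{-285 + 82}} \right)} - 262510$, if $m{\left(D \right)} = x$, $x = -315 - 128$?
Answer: $-262953$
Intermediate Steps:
$x = -443$ ($x = -315 - 128 = -443$)
$m{\left(D \right)} = -443$
$m{\left(\frac{-335 - 288}{267 + \frac{1}{-285 + 82}} \right)} - 262510 = -443 - 262510 = -262953$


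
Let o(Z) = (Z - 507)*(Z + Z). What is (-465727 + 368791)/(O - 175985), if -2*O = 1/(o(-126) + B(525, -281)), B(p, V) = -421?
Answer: 10281355280/18665555717 ≈ 0.55082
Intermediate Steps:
o(Z) = 2*Z*(-507 + Z) (o(Z) = (-507 + Z)*(2*Z) = 2*Z*(-507 + Z))
O = -1/318190 (O = -1/(2*(2*(-126)*(-507 - 126) - 421)) = -1/(2*(2*(-126)*(-633) - 421)) = -1/(2*(159516 - 421)) = -½/159095 = -½*1/159095 = -1/318190 ≈ -3.1428e-6)
(-465727 + 368791)/(O - 175985) = (-465727 + 368791)/(-1/318190 - 175985) = -96936/(-55996667151/318190) = -96936*(-318190/55996667151) = 10281355280/18665555717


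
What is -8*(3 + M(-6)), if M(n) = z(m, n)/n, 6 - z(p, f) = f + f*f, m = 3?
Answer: -56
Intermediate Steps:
z(p, f) = 6 - f - f² (z(p, f) = 6 - (f + f*f) = 6 - (f + f²) = 6 + (-f - f²) = 6 - f - f²)
M(n) = (6 - n - n²)/n
-8*(3 + M(-6)) = -8*(3 + (-1 - 1*(-6) + 6/(-6))) = -8*(3 + (-1 + 6 + 6*(-⅙))) = -8*(3 + (-1 + 6 - 1)) = -8*(3 + 4) = -8*7 = -56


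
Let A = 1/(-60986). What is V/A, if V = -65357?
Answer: 3985862002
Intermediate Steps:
A = -1/60986 ≈ -1.6397e-5
V/A = -65357/(-1/60986) = -65357*(-60986) = 3985862002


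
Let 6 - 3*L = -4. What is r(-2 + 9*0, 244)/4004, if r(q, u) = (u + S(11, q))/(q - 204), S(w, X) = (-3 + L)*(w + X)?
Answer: -19/63448 ≈ -0.00029946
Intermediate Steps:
L = 10/3 (L = 2 - ⅓*(-4) = 2 + 4/3 = 10/3 ≈ 3.3333)
S(w, X) = X/3 + w/3 (S(w, X) = (-3 + 10/3)*(w + X) = (X + w)/3 = X/3 + w/3)
r(q, u) = (11/3 + u + q/3)/(-204 + q) (r(q, u) = (u + (q/3 + (⅓)*11))/(q - 204) = (u + (q/3 + 11/3))/(-204 + q) = (u + (11/3 + q/3))/(-204 + q) = (11/3 + u + q/3)/(-204 + q))
r(-2 + 9*0, 244)/4004 = ((11 + (-2 + 9*0) + 3*244)/(3*(-204 + (-2 + 9*0))))/4004 = ((11 + (-2 + 0) + 732)/(3*(-204 + (-2 + 0))))*(1/4004) = ((11 - 2 + 732)/(3*(-204 - 2)))*(1/4004) = ((⅓)*741/(-206))*(1/4004) = ((⅓)*(-1/206)*741)*(1/4004) = -247/206*1/4004 = -19/63448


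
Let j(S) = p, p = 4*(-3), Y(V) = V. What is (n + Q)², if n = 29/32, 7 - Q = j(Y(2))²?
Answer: 18966025/1024 ≈ 18522.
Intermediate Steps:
p = -12
j(S) = -12
Q = -137 (Q = 7 - 1*(-12)² = 7 - 1*144 = 7 - 144 = -137)
n = 29/32 (n = 29*(1/32) = 29/32 ≈ 0.90625)
(n + Q)² = (29/32 - 137)² = (-4355/32)² = 18966025/1024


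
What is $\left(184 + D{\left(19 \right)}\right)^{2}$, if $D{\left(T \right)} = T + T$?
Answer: $49284$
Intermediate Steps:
$D{\left(T \right)} = 2 T$
$\left(184 + D{\left(19 \right)}\right)^{2} = \left(184 + 2 \cdot 19\right)^{2} = \left(184 + 38\right)^{2} = 222^{2} = 49284$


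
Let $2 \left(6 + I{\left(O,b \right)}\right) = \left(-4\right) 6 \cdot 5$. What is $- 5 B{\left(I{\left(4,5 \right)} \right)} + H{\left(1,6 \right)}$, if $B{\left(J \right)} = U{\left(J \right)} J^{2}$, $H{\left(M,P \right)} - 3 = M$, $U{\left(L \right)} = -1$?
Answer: $21784$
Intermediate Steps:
$I{\left(O,b \right)} = -66$ ($I{\left(O,b \right)} = -6 + \frac{\left(-4\right) 6 \cdot 5}{2} = -6 + \frac{\left(-24\right) 5}{2} = -6 + \frac{1}{2} \left(-120\right) = -6 - 60 = -66$)
$H{\left(M,P \right)} = 3 + M$
$B{\left(J \right)} = - J^{2}$
$- 5 B{\left(I{\left(4,5 \right)} \right)} + H{\left(1,6 \right)} = - 5 \left(- \left(-66\right)^{2}\right) + \left(3 + 1\right) = - 5 \left(\left(-1\right) 4356\right) + 4 = \left(-5\right) \left(-4356\right) + 4 = 21780 + 4 = 21784$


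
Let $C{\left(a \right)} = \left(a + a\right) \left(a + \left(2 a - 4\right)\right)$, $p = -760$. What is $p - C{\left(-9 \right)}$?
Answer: $-1318$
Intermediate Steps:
$C{\left(a \right)} = 2 a \left(-4 + 3 a\right)$ ($C{\left(a \right)} = 2 a \left(a + \left(-4 + 2 a\right)\right) = 2 a \left(-4 + 3 a\right)$)
$p - C{\left(-9 \right)} = -760 - 2 \left(-9\right) \left(-4 + 3 \left(-9\right)\right) = -760 - 2 \left(-9\right) \left(-4 - 27\right) = -760 - 2 \left(-9\right) \left(-31\right) = -760 - 558 = -1318$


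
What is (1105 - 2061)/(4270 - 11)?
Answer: -956/4259 ≈ -0.22447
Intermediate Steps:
(1105 - 2061)/(4270 - 11) = -956/4259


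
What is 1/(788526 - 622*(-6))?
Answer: 1/792258 ≈ 1.2622e-6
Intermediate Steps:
1/(788526 - 622*(-6)) = 1/(788526 + 3732) = 1/792258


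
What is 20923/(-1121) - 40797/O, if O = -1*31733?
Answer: -618216122/35572693 ≈ -17.379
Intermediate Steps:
O = -31733
20923/(-1121) - 40797/O = 20923/(-1121) - 40797/(-31733) = 20923*(-1/1121) - 40797*(-1/31733) = -20923/1121 + 40797/31733 = -618216122/35572693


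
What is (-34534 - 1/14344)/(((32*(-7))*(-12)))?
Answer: -495355697/38556672 ≈ -12.847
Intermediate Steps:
(-34534 - 1/14344)/(((32*(-7))*(-12))) = (-34534 - 1*1/14344)/((-224*(-12))) = (-34534 - 1/14344)/2688 = -495355697/14344*1/2688 = -495355697/38556672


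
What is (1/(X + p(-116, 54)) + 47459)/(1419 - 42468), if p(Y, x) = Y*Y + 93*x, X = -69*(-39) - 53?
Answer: -1002144245/866790684 ≈ -1.1562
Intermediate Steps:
X = 2638 (X = 2691 - 53 = 2638)
p(Y, x) = Y² + 93*x
(1/(X + p(-116, 54)) + 47459)/(1419 - 42468) = (1/(2638 + ((-116)² + 93*54)) + 47459)/(1419 - 42468) = (1/(2638 + (13456 + 5022)) + 47459)/(-41049) = (1/(2638 + 18478) + 47459)*(-1/41049) = (1/21116 + 47459)*(-1/41049) = (1002144245/21116)*(-1/41049) = -1002144245/866790684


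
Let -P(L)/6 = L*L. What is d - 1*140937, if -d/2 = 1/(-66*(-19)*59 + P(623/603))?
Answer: -631859251280853/4483274450 ≈ -1.4094e+5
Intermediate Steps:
P(L) = -6*L² (P(L) = -6*L*L = -6*L²)
d = -121203/4483274450 (d = -2/(-66*(-19)*59 - 6*(623/603)²) = -2/(1254*59 - 6*(623*(1/603))²) = -2/(73986 - 6*(623/603)²) = -2/(73986 - 6*388129/363609) = -2/(73986 - 776258/121203) = -2/8966548900/121203 = -2*121203/8966548900 = -121203/4483274450 ≈ -2.7034e-5)
d - 1*140937 = -121203/4483274450 - 1*140937 = -121203/4483274450 - 140937 = -631859251280853/4483274450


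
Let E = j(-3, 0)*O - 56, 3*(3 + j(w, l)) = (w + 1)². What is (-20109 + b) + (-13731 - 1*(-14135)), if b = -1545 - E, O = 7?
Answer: -63547/3 ≈ -21182.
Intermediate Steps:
j(w, l) = -3 + (1 + w)²/3 (j(w, l) = -3 + (w + 1)²/3 = -3 + (1 + w)²/3)
E = -203/3 (E = (-3 + (1 - 3)²/3)*7 - 56 = (-3 + (⅓)*(-2)²)*7 - 56 = (-3 + (⅓)*4)*7 - 56 = (-3 + 4/3)*7 - 56 = -5/3*7 - 56 = -35/3 - 56 = -203/3 ≈ -67.667)
b = -4432/3 (b = -1545 - 1*(-203/3) = -1545 + 203/3 = -4432/3 ≈ -1477.3)
(-20109 + b) + (-13731 - 1*(-14135)) = (-20109 - 4432/3) + (-13731 - 1*(-14135)) = -64759/3 + (-13731 + 14135) = -64759/3 + 404 = -63547/3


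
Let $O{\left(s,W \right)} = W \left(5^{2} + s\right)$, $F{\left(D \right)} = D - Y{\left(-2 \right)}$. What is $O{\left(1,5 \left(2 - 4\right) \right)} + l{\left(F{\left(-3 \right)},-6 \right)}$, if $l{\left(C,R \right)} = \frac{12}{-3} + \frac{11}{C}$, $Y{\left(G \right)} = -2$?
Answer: $-275$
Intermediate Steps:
$F{\left(D \right)} = 2 + D$ ($F{\left(D \right)} = D - -2 = D + 2 = 2 + D$)
$O{\left(s,W \right)} = W \left(25 + s\right)$
$l{\left(C,R \right)} = -4 + \frac{11}{C}$ ($l{\left(C,R \right)} = 12 \left(- \frac{1}{3}\right) + \frac{11}{C} = -4 + \frac{11}{C}$)
$O{\left(1,5 \left(2 - 4\right) \right)} + l{\left(F{\left(-3 \right)},-6 \right)} = 5 \left(2 - 4\right) \left(25 + 1\right) + \left(-4 + \frac{11}{2 - 3}\right) = 5 \left(-2\right) 26 + \left(-4 + \frac{11}{-1}\right) = \left(-10\right) 26 + \left(-4 + 11 \left(-1\right)\right) = -260 - 15 = -275$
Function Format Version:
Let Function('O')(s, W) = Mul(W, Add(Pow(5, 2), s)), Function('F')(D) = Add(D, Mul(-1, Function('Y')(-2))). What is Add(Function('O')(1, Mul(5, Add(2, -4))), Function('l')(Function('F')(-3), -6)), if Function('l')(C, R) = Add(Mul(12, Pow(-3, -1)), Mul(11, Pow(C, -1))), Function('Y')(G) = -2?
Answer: -275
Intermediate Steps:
Function('F')(D) = Add(2, D) (Function('F')(D) = Add(D, Mul(-1, -2)) = Add(D, 2) = Add(2, D))
Function('O')(s, W) = Mul(W, Add(25, s))
Function('l')(C, R) = Add(-4, Mul(11, Pow(C, -1))) (Function('l')(C, R) = Add(Mul(12, Rational(-1, 3)), Mul(11, Pow(C, -1))) = Add(-4, Mul(11, Pow(C, -1))))
Add(Function('O')(1, Mul(5, Add(2, -4))), Function('l')(Function('F')(-3), -6)) = Add(Mul(Mul(5, Add(2, -4)), Add(25, 1)), Add(-4, Mul(11, Pow(Add(2, -3), -1)))) = Add(Mul(Mul(5, -2), 26), Add(-4, Mul(11, Pow(-1, -1)))) = Add(Mul(-10, 26), Add(-4, Mul(11, -1))) = Add(-260, Add(-4, -11)) = Add(-260, -15) = -275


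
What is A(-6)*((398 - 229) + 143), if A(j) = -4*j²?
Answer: -44928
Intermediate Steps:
A(-6)*((398 - 229) + 143) = (-4*(-6)²)*((398 - 229) + 143) = (-4*36)*(169 + 143) = -144*312 = -44928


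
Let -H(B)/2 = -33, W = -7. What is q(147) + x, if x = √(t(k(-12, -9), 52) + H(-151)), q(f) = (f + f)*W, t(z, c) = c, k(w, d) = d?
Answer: -2058 + √118 ≈ -2047.1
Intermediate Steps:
H(B) = 66 (H(B) = -2*(-33) = 66)
q(f) = -14*f (q(f) = (f + f)*(-7) = (2*f)*(-7) = -14*f)
x = √118 (x = √(52 + 66) = √118 ≈ 10.863)
q(147) + x = -14*147 + √118 = -2058 + √118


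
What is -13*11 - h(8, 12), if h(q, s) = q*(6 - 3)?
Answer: -167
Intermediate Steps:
h(q, s) = 3*q (h(q, s) = q*3 = 3*q)
-13*11 - h(8, 12) = -13*11 - 3*8 = -143 - 1*24 = -143 - 24 = -167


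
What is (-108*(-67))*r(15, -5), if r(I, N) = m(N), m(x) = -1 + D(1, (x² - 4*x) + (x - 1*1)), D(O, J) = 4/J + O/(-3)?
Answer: -115776/13 ≈ -8905.8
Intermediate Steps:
D(O, J) = 4/J - O/3 (D(O, J) = 4/J + O*(-⅓) = 4/J - O/3)
m(x) = -4/3 + 4/(-1 + x² - 3*x) (m(x) = -1 + (4/((x² - 4*x) + (x - 1*1)) - ⅓*1) = -1 + (4/((x² - 4*x) + (x - 1)) - ⅓) = -1 + (4/((x² - 4*x) + (-1 + x)) - ⅓) = -1 + (4/(-1 + x² - 3*x) - ⅓) = -1 + (-⅓ + 4/(-1 + x² - 3*x)) = -4/3 + 4/(-1 + x² - 3*x))
r(I, N) = 4*(-4 + N² - 3*N)/(3*(1 - N² + 3*N))
(-108*(-67))*r(15, -5) = (-108*(-67))*(4*(-4 + (-5)² - 3*(-5))/(3*(1 - 1*(-5)² + 3*(-5)))) = 7236*(4*(-4 + 25 + 15)/(3*(1 - 1*25 - 15))) = 7236*((4/3)*36/(1 - 25 - 15)) = 7236*((4/3)*36/(-39)) = 7236*((4/3)*(-1/39)*36) = 7236*(-16/13) = -115776/13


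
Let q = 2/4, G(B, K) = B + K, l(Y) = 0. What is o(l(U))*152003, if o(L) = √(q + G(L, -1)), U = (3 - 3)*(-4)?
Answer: 152003*I*√2/2 ≈ 1.0748e+5*I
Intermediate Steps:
U = 0 (U = 0*(-4) = 0)
q = ½ (q = 2*(¼) = ½ ≈ 0.50000)
o(L) = √(-½ + L) (o(L) = √(½ + (L - 1)) = √(½ + (-1 + L)) = √(-½ + L))
o(l(U))*152003 = (√(-2 + 4*0)/2)*152003 = (√(-2 + 0)/2)*152003 = (√(-2)/2)*152003 = ((I*√2)/2)*152003 = (I*√2/2)*152003 = 152003*I*√2/2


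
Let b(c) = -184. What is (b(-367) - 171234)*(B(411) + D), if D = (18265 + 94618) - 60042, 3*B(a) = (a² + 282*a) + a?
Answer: -25355979142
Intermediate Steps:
B(a) = a²/3 + 283*a/3 (B(a) = ((a² + 282*a) + a)/3 = (a² + 283*a)/3 = a²/3 + 283*a/3)
D = 52841 (D = 112883 - 60042 = 52841)
(b(-367) - 171234)*(B(411) + D) = (-184 - 171234)*((⅓)*411*(283 + 411) + 52841) = -171418*((⅓)*411*694 + 52841) = -171418*(95078 + 52841) = -171418*147919 = -25355979142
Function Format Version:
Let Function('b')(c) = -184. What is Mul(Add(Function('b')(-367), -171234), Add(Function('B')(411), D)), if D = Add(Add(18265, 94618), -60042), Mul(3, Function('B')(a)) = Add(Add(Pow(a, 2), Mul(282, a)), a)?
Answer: -25355979142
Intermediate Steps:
Function('B')(a) = Add(Mul(Rational(1, 3), Pow(a, 2)), Mul(Rational(283, 3), a)) (Function('B')(a) = Mul(Rational(1, 3), Add(Add(Pow(a, 2), Mul(282, a)), a)) = Mul(Rational(1, 3), Add(Pow(a, 2), Mul(283, a))) = Add(Mul(Rational(1, 3), Pow(a, 2)), Mul(Rational(283, 3), a)))
D = 52841 (D = Add(112883, -60042) = 52841)
Mul(Add(Function('b')(-367), -171234), Add(Function('B')(411), D)) = Mul(Add(-184, -171234), Add(Mul(Rational(1, 3), 411, Add(283, 411)), 52841)) = Mul(-171418, Add(Mul(Rational(1, 3), 411, 694), 52841)) = Mul(-171418, Add(95078, 52841)) = Mul(-171418, 147919) = -25355979142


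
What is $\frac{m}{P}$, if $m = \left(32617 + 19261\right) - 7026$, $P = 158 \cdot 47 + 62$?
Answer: $\frac{11213}{1872} \approx 5.9899$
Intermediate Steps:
$P = 7488$ ($P = 7426 + 62 = 7488$)
$m = 44852$ ($m = 51878 - 7026 = 44852$)
$\frac{m}{P} = \frac{44852}{7488} = 44852 \cdot \frac{1}{7488} = \frac{11213}{1872}$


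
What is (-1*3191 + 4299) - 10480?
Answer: -9372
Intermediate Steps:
(-1*3191 + 4299) - 10480 = (-3191 + 4299) - 10480 = 1108 - 10480 = -9372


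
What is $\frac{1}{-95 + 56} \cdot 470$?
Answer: $- \frac{470}{39} \approx -12.051$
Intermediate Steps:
$\frac{1}{-95 + 56} \cdot 470 = \frac{1}{-39} \cdot 470 = \left(- \frac{1}{39}\right) 470 = - \frac{470}{39}$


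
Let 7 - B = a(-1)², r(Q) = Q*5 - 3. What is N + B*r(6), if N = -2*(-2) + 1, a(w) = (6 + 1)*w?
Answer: -1129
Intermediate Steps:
a(w) = 7*w
r(Q) = -3 + 5*Q (r(Q) = 5*Q - 3 = -3 + 5*Q)
N = 5 (N = 4 + 1 = 5)
B = -42 (B = 7 - (7*(-1))² = 7 - 1*(-7)² = 7 - 1*49 = 7 - 49 = -42)
N + B*r(6) = 5 - 42*(-3 + 5*6) = 5 - 42*(-3 + 30) = 5 - 42*27 = 5 - 1134 = -1129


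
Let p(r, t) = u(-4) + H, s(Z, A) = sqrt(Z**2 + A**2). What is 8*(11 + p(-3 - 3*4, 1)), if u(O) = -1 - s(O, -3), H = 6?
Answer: 88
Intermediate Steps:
s(Z, A) = sqrt(A**2 + Z**2)
u(O) = -1 - sqrt(9 + O**2) (u(O) = -1 - sqrt((-3)**2 + O**2) = -1 - sqrt(9 + O**2))
p(r, t) = 0 (p(r, t) = (-1 - sqrt(9 + (-4)**2)) + 6 = (-1 - sqrt(9 + 16)) + 6 = (-1 - sqrt(25)) + 6 = (-1 - 1*5) + 6 = (-1 - 5) + 6 = -6 + 6 = 0)
8*(11 + p(-3 - 3*4, 1)) = 8*(11 + 0) = 8*11 = 88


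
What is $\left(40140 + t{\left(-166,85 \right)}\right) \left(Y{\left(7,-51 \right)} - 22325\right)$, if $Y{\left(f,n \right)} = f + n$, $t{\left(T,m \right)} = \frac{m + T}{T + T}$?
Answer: $- \frac{298101843009}{332} \approx -8.979 \cdot 10^{8}$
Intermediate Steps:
$t{\left(T,m \right)} = \frac{T + m}{2 T}$
$\left(40140 + t{\left(-166,85 \right)}\right) \left(Y{\left(7,-51 \right)} - 22325\right) = \left(40140 + \frac{-166 + 85}{2 \left(-166\right)}\right) \left(\left(7 - 51\right) - 22325\right) = \left(40140 + \frac{1}{2} \left(- \frac{1}{166}\right) \left(-81\right)\right) \left(-44 - 22325\right) = \left(40140 + \frac{81}{332}\right) \left(-22369\right) = \frac{13326561}{332} \left(-22369\right) = - \frac{298101843009}{332}$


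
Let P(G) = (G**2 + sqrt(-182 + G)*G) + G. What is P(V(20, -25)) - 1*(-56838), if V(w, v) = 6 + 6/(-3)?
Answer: 56858 + 4*I*sqrt(178) ≈ 56858.0 + 53.367*I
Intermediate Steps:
V(w, v) = 4 (V(w, v) = 6 - 1/3*6 = 6 - 2 = 4)
P(G) = G + G**2 + G*sqrt(-182 + G) (P(G) = (G**2 + G*sqrt(-182 + G)) + G = G + G**2 + G*sqrt(-182 + G))
P(V(20, -25)) - 1*(-56838) = 4*(1 + 4 + sqrt(-182 + 4)) - 1*(-56838) = 4*(1 + 4 + sqrt(-178)) + 56838 = 4*(1 + 4 + I*sqrt(178)) + 56838 = 4*(5 + I*sqrt(178)) + 56838 = (20 + 4*I*sqrt(178)) + 56838 = 56858 + 4*I*sqrt(178)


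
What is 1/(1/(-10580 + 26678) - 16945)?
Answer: -16098/272780609 ≈ -5.9014e-5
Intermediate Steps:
1/(1/(-10580 + 26678) - 16945) = 1/(1/16098 - 16945) = 1/(-272780609/16098) = -16098/272780609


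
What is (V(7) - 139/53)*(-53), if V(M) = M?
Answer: -232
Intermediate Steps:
(V(7) - 139/53)*(-53) = (7 - 139/53)*(-53) = (232/53)*(-53) = -232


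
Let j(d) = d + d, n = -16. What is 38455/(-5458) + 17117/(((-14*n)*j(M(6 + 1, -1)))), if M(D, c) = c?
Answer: -55326213/1222592 ≈ -45.253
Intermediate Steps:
j(d) = 2*d
38455/(-5458) + 17117/(((-14*n)*j(M(6 + 1, -1)))) = 38455/(-5458) + 17117/(((-14*(-16))*(2*(-1)))) = 38455*(-1/5458) + 17117/((224*(-2))) = -38455/5458 + 17117/(-448) = -38455/5458 + 17117*(-1/448) = -38455/5458 - 17117/448 = -55326213/1222592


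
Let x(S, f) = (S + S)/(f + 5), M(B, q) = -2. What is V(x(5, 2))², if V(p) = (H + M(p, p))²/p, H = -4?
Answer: 15876/25 ≈ 635.04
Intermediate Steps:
x(S, f) = 2*S/(5 + f) (x(S, f) = (2*S)/(5 + f) = 2*S/(5 + f))
V(p) = 36/p (V(p) = (-4 - 2)²/p = (-6)²/p = 36/p)
V(x(5, 2))² = (36/((2*5/(5 + 2))))² = (36/((2*5/7)))² = (36/((2*5*(⅐))))² = (36/(10/7))² = (36*(7/10))² = (126/5)² = 15876/25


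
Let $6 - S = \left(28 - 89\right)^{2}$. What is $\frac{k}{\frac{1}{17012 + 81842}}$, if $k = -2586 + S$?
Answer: $-622879054$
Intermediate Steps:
$S = -3715$ ($S = 6 - \left(28 - 89\right)^{2} = 6 - \left(-61\right)^{2} = 6 - 3721 = -3715$)
$k = -6301$ ($k = -2586 - 3715 = -6301$)
$\frac{k}{\frac{1}{17012 + 81842}} = - \frac{6301}{\frac{1}{17012 + 81842}} = - \frac{6301}{\frac{1}{98854}} = - 6301 \frac{1}{\frac{1}{98854}} = \left(-6301\right) 98854 = -622879054$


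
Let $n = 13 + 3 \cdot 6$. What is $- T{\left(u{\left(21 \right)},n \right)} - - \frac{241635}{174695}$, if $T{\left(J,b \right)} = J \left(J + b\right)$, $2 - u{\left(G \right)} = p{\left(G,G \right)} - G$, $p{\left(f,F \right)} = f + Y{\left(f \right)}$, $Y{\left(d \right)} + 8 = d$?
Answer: $\frac{7734907}{34939} \approx 221.38$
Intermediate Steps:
$Y{\left(d \right)} = -8 + d$
$p{\left(f,F \right)} = -8 + 2 f$ ($p{\left(f,F \right)} = f + \left(-8 + f\right) = -8 + 2 f$)
$n = 31$ ($n = 13 + 18 = 31$)
$u{\left(G \right)} = 10 - G$ ($u{\left(G \right)} = 2 - \left(\left(-8 + 2 G\right) - G\right) = 2 - \left(-8 + G\right) = 10 - G$)
$- T{\left(u{\left(21 \right)},n \right)} - - \frac{241635}{174695} = - \left(10 - 21\right) \left(\left(10 - 21\right) + 31\right) - - \frac{241635}{174695} = - \left(10 - 21\right) \left(\left(10 - 21\right) + 31\right) - \left(-241635\right) \frac{1}{174695} = - \left(-11\right) \left(-11 + 31\right) - - \frac{48327}{34939} = - \left(-11\right) 20 + \frac{48327}{34939} = \left(-1\right) \left(-220\right) + \frac{48327}{34939} = 220 + \frac{48327}{34939} = \frac{7734907}{34939}$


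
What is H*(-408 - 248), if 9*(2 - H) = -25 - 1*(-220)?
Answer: 38704/3 ≈ 12901.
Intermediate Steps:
H = -59/3 (H = 2 - (-25 - 1*(-220))/9 = 2 - (-25 + 220)/9 = 2 - ⅑*195 = 2 - 65/3 = -59/3 ≈ -19.667)
H*(-408 - 248) = -59*(-408 - 248)/3 = -59/3*(-656) = 38704/3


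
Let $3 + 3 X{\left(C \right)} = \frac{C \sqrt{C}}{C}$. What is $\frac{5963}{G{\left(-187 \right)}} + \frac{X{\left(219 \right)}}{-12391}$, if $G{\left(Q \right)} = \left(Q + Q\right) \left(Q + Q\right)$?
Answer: $\frac{74027409}{1733203516} - \frac{\sqrt{219}}{37173} \approx 0.042313$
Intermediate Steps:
$G{\left(Q \right)} = 4 Q^{2}$ ($G{\left(Q \right)} = 2 Q 2 Q = 4 Q^{2}$)
$X{\left(C \right)} = -1 + \frac{\sqrt{C}}{3}$ ($X{\left(C \right)} = -1 + \frac{C \sqrt{C} \frac{1}{C}}{3} = -1 + \frac{C^{\frac{3}{2}} \frac{1}{C}}{3} = -1 + \frac{\sqrt{C}}{3}$)
$\frac{5963}{G{\left(-187 \right)}} + \frac{X{\left(219 \right)}}{-12391} = \frac{5963}{4 \left(-187\right)^{2}} + \frac{-1 + \frac{\sqrt{219}}{3}}{-12391} = \frac{5963}{4 \cdot 34969} + \left(-1 + \frac{\sqrt{219}}{3}\right) \left(- \frac{1}{12391}\right) = \frac{5963}{139876} + \left(\frac{1}{12391} - \frac{\sqrt{219}}{37173}\right) = \frac{74027409}{1733203516} - \frac{\sqrt{219}}{37173}$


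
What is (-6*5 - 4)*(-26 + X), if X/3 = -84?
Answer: 9452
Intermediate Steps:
X = -252 (X = 3*(-84) = -252)
(-6*5 - 4)*(-26 + X) = (-6*5 - 4)*(-26 - 252) = (-30 - 4)*(-278) = -34*(-278) = 9452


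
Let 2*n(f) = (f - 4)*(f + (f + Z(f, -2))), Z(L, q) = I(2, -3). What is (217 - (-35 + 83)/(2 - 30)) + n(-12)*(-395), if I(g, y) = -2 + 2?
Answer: -529349/7 ≈ -75621.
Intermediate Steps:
I(g, y) = 0
Z(L, q) = 0
n(f) = f*(-4 + f) (n(f) = ((f - 4)*(f + (f + 0)))/2 = ((-4 + f)*(f + f))/2 = ((-4 + f)*(2*f))/2 = (2*f*(-4 + f))/2 = f*(-4 + f))
(217 - (-35 + 83)/(2 - 30)) + n(-12)*(-395) = (217 - (-35 + 83)/(2 - 30)) - 12*(-4 - 12)*(-395) = (217 - 48/(-28)) - 12*(-16)*(-395) = (217 - 48*(-1)/28) + 192*(-395) = (217 - 1*(-12/7)) - 75840 = (217 + 12/7) - 75840 = 1531/7 - 75840 = -529349/7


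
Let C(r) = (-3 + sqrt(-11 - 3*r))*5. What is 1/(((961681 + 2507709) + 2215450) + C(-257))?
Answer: 227393/1292689410465 - 2*sqrt(190)/6463447052325 ≈ 1.7590e-7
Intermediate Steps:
C(r) = -15 + 5*sqrt(-11 - 3*r)
1/(((961681 + 2507709) + 2215450) + C(-257)) = 1/(((961681 + 2507709) + 2215450) + (-15 + 5*sqrt(-11 - 3*(-257)))) = 1/((3469390 + 2215450) + (-15 + 5*sqrt(-11 + 771))) = 1/(5684840 + (-15 + 5*sqrt(760))) = 1/(5684840 + (-15 + 5*(2*sqrt(190)))) = 1/(5684840 + (-15 + 10*sqrt(190))) = 1/(5684825 + 10*sqrt(190))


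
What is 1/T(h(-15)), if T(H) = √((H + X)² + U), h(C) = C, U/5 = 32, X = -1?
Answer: √26/104 ≈ 0.049029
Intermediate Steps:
U = 160 (U = 5*32 = 160)
T(H) = √(160 + (-1 + H)²) (T(H) = √((H - 1)² + 160) = √((-1 + H)² + 160) = √(160 + (-1 + H)²))
1/T(h(-15)) = 1/(√(160 + (-1 - 15)²)) = 1/(√(160 + (-16)²)) = 1/(√(160 + 256)) = 1/(√416) = 1/(4*√26) = √26/104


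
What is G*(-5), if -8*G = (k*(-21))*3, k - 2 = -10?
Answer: 315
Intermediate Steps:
k = -8 (k = 2 - 10 = -8)
G = -63 (G = -(-8*(-21))*3/8 = -21*3 = -⅛*504 = -63)
G*(-5) = -63*(-5) = 315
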